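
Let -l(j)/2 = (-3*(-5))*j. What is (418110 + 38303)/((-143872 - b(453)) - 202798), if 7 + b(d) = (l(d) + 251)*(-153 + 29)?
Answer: -456413/2000699 ≈ -0.22813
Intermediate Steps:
l(j) = -30*j (l(j) = -2*(-3*(-5))*j = -30*j)
b(d) = -31131 + 3720*d (b(d) = -7 + (-30*d + 251)*(-153 + 29) = -7 + (251 - 30*d)*(-124) = -7 + (-31124 + 3720*d) = -31131 + 3720*d)
(418110 + 38303)/((-143872 - b(453)) - 202798) = (418110 + 38303)/((-143872 - (-31131 + 3720*453)) - 202798) = 456413/((-143872 - (-31131 + 1685160)) - 202798) = 456413/((-143872 - 1*1654029) - 202798) = 456413/((-143872 - 1654029) - 202798) = 456413/(-1797901 - 202798) = 456413/(-2000699) = 456413*(-1/2000699) = -456413/2000699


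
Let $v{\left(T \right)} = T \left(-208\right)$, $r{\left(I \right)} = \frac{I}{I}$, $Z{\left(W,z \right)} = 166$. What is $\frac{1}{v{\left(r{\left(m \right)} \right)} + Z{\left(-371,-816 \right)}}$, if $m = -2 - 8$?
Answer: $- \frac{1}{42} \approx -0.02381$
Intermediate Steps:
$m = -10$
$r{\left(I \right)} = 1$
$v{\left(T \right)} = - 208 T$
$\frac{1}{v{\left(r{\left(m \right)} \right)} + Z{\left(-371,-816 \right)}} = \frac{1}{\left(-208\right) 1 + 166} = \frac{1}{-208 + 166} = \frac{1}{-42} = - \frac{1}{42}$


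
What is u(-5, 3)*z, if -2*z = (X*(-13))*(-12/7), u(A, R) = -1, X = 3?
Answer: 234/7 ≈ 33.429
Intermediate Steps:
z = -234/7 (z = -3*(-13)*(-12/7)/2 = -(-39)*(-12*⅐)/2 = -(-39)*(-12)/(2*7) = -½*468/7 = -234/7 ≈ -33.429)
u(-5, 3)*z = -1*(-234/7) = 234/7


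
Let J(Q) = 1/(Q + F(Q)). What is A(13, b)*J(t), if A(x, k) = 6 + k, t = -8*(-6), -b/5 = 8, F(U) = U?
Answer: -17/48 ≈ -0.35417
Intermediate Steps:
b = -40 (b = -5*8 = -40)
t = 48
J(Q) = 1/(2*Q) (J(Q) = 1/(Q + Q) = 1/(2*Q))
A(13, b)*J(t) = (6 - 40)*((½)/48) = -17/48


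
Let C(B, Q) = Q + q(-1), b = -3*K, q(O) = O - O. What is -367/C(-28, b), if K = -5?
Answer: -367/15 ≈ -24.467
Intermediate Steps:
q(O) = 0
b = 15 (b = -3*(-5) = 15)
C(B, Q) = Q (C(B, Q) = Q + 0 = Q)
-367/C(-28, b) = -367/15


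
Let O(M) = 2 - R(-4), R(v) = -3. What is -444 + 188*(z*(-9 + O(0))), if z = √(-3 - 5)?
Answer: -444 - 1504*I*√2 ≈ -444.0 - 2127.0*I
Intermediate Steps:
z = 2*I*√2 (z = √(-8) = 2*I*√2 ≈ 2.8284*I)
O(M) = 5 (O(M) = 2 - 1*(-3) = 2 + 3 = 5)
-444 + 188*(z*(-9 + O(0))) = -444 + 188*((2*I*√2)*(-9 + 5)) = -444 + 188*((2*I*√2)*(-4)) = -444 + 188*(-8*I*√2) = -444 - 1504*I*√2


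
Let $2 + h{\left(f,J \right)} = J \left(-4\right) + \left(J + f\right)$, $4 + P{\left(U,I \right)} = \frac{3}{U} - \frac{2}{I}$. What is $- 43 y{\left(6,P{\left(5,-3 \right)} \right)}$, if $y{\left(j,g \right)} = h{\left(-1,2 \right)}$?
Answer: $387$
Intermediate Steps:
$P{\left(U,I \right)} = -4 - \frac{2}{I} + \frac{3}{U}$ ($P{\left(U,I \right)} = -4 + \left(\frac{3}{U} - \frac{2}{I}\right) = -4 + \left(- \frac{2}{I} + \frac{3}{U}\right) = -4 - \frac{2}{I} + \frac{3}{U}$)
$h{\left(f,J \right)} = -2 + f - 3 J$ ($h{\left(f,J \right)} = -2 + \left(J \left(-4\right) + \left(J + f\right)\right) = -2 - \left(- f + 3 J\right) = -2 + f - 3 J$)
$y{\left(j,g \right)} = -9$ ($y{\left(j,g \right)} = -2 - 1 - 6 = -9$)
$- 43 y{\left(6,P{\left(5,-3 \right)} \right)} = \left(-43\right) \left(-9\right) = 387$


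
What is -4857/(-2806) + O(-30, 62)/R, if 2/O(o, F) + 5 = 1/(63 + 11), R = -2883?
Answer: 5167423027/2985098562 ≈ 1.7311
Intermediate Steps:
O(o, F) = -148/369 (O(o, F) = 2/(-5 + 1/(63 + 11)) = 2/(-5 + 1/74) = 2/(-369/74) = 2*(-74/369) = -148/369)
-4857/(-2806) + O(-30, 62)/R = -4857/(-2806) - 148/369/(-2883) = -4857*(-1/2806) - 148/369*(-1/2883) = 4857/2806 + 148/1063827 = 5167423027/2985098562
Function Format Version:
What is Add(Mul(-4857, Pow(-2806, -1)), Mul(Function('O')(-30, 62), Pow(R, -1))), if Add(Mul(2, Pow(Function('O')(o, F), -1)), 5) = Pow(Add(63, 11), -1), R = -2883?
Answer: Rational(5167423027, 2985098562) ≈ 1.7311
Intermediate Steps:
Function('O')(o, F) = Rational(-148, 369) (Function('O')(o, F) = Mul(2, Pow(Add(-5, Pow(Add(63, 11), -1)), -1)) = Mul(2, Pow(Add(-5, Pow(74, -1)), -1)) = Mul(2, Pow(Add(-5, Rational(1, 74)), -1)) = Mul(2, Pow(Rational(-369, 74), -1)) = Mul(2, Rational(-74, 369)) = Rational(-148, 369))
Add(Mul(-4857, Pow(-2806, -1)), Mul(Function('O')(-30, 62), Pow(R, -1))) = Add(Mul(-4857, Pow(-2806, -1)), Mul(Rational(-148, 369), Pow(-2883, -1))) = Add(Mul(-4857, Rational(-1, 2806)), Mul(Rational(-148, 369), Rational(-1, 2883))) = Add(Rational(4857, 2806), Rational(148, 1063827)) = Rational(5167423027, 2985098562)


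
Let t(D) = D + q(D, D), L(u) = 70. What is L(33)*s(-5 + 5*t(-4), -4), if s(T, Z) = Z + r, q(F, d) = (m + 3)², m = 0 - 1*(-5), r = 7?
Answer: 210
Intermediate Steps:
m = 5 (m = 0 + 5 = 5)
q(F, d) = 64 (q(F, d) = (5 + 3)² = 8² = 64)
t(D) = 64 + D (t(D) = D + 64 = 64 + D)
s(T, Z) = 7 + Z (s(T, Z) = Z + 7 = 7 + Z)
L(33)*s(-5 + 5*t(-4), -4) = 70*(7 - 4) = 70*3 = 210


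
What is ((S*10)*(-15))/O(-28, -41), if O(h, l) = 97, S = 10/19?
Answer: -1500/1843 ≈ -0.81389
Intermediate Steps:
S = 10/19 (S = 10*(1/19) = 10/19 ≈ 0.52632)
((S*10)*(-15))/O(-28, -41) = (((10/19)*10)*(-15))/97 = ((100/19)*(-15))*(1/97) = -1500/19*1/97 = -1500/1843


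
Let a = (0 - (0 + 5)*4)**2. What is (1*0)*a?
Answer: 0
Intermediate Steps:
a = 400 (a = (0 - 1*5*4)**2 = (0 - 5*4)**2 = (0 - 20)**2 = (-20)**2 = 400)
(1*0)*a = (1*0)*400 = 0*400 = 0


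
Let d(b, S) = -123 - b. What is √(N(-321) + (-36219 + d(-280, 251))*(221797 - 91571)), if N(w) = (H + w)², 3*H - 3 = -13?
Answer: I*√42264943379/3 ≈ 68528.0*I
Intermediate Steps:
H = -10/3 (H = 1 + (⅓)*(-13) = 1 - 13/3 = -10/3 ≈ -3.3333)
N(w) = (-10/3 + w)²
√(N(-321) + (-36219 + d(-280, 251))*(221797 - 91571)) = √((-10 + 3*(-321))²/9 + (-36219 + (-123 - 1*(-280)))*(221797 - 91571)) = √((-10 - 963)²/9 + (-36219 + (-123 + 280))*130226) = √((⅑)*(-973)² + (-36219 + 157)*130226) = √((⅑)*946729 - 36062*130226) = √(946729/9 - 4696210012) = √(-42264943379/9) = I*√42264943379/3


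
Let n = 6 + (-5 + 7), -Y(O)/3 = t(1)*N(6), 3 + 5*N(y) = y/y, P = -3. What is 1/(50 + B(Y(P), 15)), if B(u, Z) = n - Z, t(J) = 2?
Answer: 1/43 ≈ 0.023256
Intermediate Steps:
N(y) = -⅖ (N(y) = -⅗ + (y/y)/5 = -⅗ + (⅕)*1 = -⅗ + ⅕ = -⅖)
Y(O) = 12/5 (Y(O) = -6*(-2)/5 = -3*(-⅘) = 12/5)
n = 8 (n = 6 + 2 = 8)
B(u, Z) = 8 - Z
1/(50 + B(Y(P), 15)) = 1/(50 + (8 - 1*15)) = 1/(50 + (8 - 15)) = 1/(50 - 7) = 1/43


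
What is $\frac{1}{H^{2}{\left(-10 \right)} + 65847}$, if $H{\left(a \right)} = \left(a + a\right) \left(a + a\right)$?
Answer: $\frac{1}{225847} \approx 4.4278 \cdot 10^{-6}$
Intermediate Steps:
$H{\left(a \right)} = 4 a^{2}$ ($H{\left(a \right)} = 2 a 2 a = 4 a^{2}$)
$\frac{1}{H^{2}{\left(-10 \right)} + 65847} = \frac{1}{\left(4 \left(-10\right)^{2}\right)^{2} + 65847} = \frac{1}{\left(4 \cdot 100\right)^{2} + 65847} = \frac{1}{400^{2} + 65847} = \frac{1}{160000 + 65847} = \frac{1}{225847}$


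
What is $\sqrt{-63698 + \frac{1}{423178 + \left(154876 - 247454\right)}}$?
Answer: $\frac{i \sqrt{69619595389494}}{33060} \approx 252.38 i$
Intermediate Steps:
$\sqrt{-63698 + \frac{1}{423178 + \left(154876 - 247454\right)}} = \sqrt{-63698 + \frac{1}{423178 - 92578}} = \sqrt{-63698 + \frac{1}{330600}} = \sqrt{- \frac{21058558799}{330600}} = \frac{i \sqrt{69619595389494}}{33060}$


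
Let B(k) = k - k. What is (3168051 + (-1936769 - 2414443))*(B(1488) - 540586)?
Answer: 639600272346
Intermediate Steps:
B(k) = 0
(3168051 + (-1936769 - 2414443))*(B(1488) - 540586) = (3168051 + (-1936769 - 2414443))*(0 - 540586) = (3168051 - 4351212)*(-540586) = -1183161*(-540586) = 639600272346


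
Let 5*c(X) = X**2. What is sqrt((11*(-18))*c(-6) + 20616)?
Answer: 4*sqrt(29985)/5 ≈ 138.53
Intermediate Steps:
c(X) = X**2/5
sqrt((11*(-18))*c(-6) + 20616) = sqrt((11*(-18))*((1/5)*(-6)**2) + 20616) = sqrt(-198*36/5 + 20616) = sqrt(-7128/5 + 20616) = sqrt(95952/5) = 4*sqrt(29985)/5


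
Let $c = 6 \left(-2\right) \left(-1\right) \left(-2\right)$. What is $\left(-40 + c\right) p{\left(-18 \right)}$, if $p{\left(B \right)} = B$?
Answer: $1152$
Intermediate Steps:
$c = -24$ ($c = 6 \cdot 2 \left(-2\right) = 6 \left(-4\right) = -24$)
$\left(-40 + c\right) p{\left(-18 \right)} = \left(-40 - 24\right) \left(-18\right) = \left(-64\right) \left(-18\right) = 1152$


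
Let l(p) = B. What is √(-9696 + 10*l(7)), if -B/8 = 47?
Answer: 116*I ≈ 116.0*I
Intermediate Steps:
B = -376 (B = -8*47 = -376)
l(p) = -376
√(-9696 + 10*l(7)) = √(-9696 + 10*(-376)) = √(-9696 - 3760) = √(-13456) = 116*I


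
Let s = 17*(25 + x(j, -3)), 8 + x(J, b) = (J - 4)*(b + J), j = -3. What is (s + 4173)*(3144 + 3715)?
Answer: 35502184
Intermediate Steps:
x(J, b) = -8 + (-4 + J)*(J + b) (x(J, b) = -8 + (J - 4)*(b + J) = -8 + (-4 + J)*(J + b))
s = 1003 (s = 17*(25 + (-8 + (-3)² - 4*(-3) - 4*(-3) - 3*(-3))) = 17*(25 + (-8 + 9 + 12 + 12 + 9)) = 17*(25 + 34) = 17*59 = 1003)
(s + 4173)*(3144 + 3715) = (1003 + 4173)*(3144 + 3715) = 5176*6859 = 35502184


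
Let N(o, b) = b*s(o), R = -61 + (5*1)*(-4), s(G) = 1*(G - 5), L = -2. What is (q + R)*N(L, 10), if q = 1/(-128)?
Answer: 362915/64 ≈ 5670.5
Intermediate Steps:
q = -1/128 ≈ -0.0078125
s(G) = -5 + G (s(G) = 1*(-5 + G) = -5 + G)
R = -81 (R = -61 + 5*(-4) = -61 - 20 = -81)
N(o, b) = b*(-5 + o)
(q + R)*N(L, 10) = (-1/128 - 81)*(10*(-5 - 2)) = -51845*(-7)/64 = -10369/128*(-70) = 362915/64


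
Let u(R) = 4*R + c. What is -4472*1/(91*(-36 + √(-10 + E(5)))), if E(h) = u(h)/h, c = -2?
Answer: 3870/2849 + 86*I*√10/2849 ≈ 1.3584 + 0.095457*I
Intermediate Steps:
u(R) = -2 + 4*R (u(R) = 4*R - 2 = -2 + 4*R)
E(h) = (-2 + 4*h)/h
-4472*1/(91*(-36 + √(-10 + E(5)))) = -4472*1/(91*(-36 + √(-10 + (4 - 2/5)))) = -4472*1/(91*(-36 + √(-10 + (4 - 2*⅕)))) = -4472*1/(91*(-36 + √(-10 + (4 - ⅖)))) = -4472*1/(91*(-36 + √(-10 + 18/5))) = -4472*1/(91*(-36 + √(-32/5))) = -4472*1/(91*(-36 + 4*I*√10/5)) = -4472/(-3276 + 364*I*√10/5)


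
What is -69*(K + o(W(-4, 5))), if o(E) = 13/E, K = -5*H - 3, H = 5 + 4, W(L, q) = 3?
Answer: 3013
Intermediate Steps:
H = 9
K = -48 (K = -5*9 - 3 = -45 - 3 = -48)
-69*(K + o(W(-4, 5))) = -69*(-48 + 13/3) = -69*(-131/3) = 3013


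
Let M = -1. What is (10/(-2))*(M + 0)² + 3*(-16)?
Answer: -53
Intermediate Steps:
(10/(-2))*(M + 0)² + 3*(-16) = (10/(-2))*(-1 + 0)² + 3*(-16) = (10*(-½))*(-1)² - 48 = -5*1 - 48 = -5 - 48 = -53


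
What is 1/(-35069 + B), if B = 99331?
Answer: 1/64262 ≈ 1.5561e-5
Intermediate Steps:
1/(-35069 + B) = 1/(-35069 + 99331) = 1/64262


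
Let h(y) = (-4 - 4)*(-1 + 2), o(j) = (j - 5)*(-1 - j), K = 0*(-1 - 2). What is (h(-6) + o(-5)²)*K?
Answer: 0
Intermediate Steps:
K = 0 (K = 0*(-3) = 0)
o(j) = (-1 - j)*(-5 + j) (o(j) = (-5 + j)*(-1 - j) = (-1 - j)*(-5 + j))
h(y) = -8 (h(y) = -8*1 = -8)
(h(-6) + o(-5)²)*K = (-8 + (5 - 1*(-5)² + 4*(-5))²)*0 = (-8 + (5 - 1*25 - 20)²)*0 = (-8 + (5 - 25 - 20)²)*0 = (-8 + (-40)²)*0 = (-8 + 1600)*0 = 1592*0 = 0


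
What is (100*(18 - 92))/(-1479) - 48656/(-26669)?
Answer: 269312824/39443451 ≈ 6.8278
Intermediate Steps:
(100*(18 - 92))/(-1479) - 48656/(-26669) = (100*(-74))*(-1/1479) - 48656*(-1/26669) = -7400*(-1/1479) + 48656/26669 = 7400/1479 + 48656/26669 = 269312824/39443451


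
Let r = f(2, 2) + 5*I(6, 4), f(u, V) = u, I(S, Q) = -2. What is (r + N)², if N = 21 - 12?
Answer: 1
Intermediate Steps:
r = -8 (r = 2 + 5*(-2) = 2 - 10 = -8)
N = 9
(r + N)² = (-8 + 9)² = 1² = 1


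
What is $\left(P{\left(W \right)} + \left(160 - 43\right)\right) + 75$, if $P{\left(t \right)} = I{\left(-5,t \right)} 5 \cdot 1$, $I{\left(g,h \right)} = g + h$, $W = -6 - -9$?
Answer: $182$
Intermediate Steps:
$W = 3$ ($W = -6 + 9 = 3$)
$P{\left(t \right)} = -25 + 5 t$ ($P{\left(t \right)} = \left(-5 + t\right) 5 \cdot 1 = \left(-25 + 5 t\right) 1 = -25 + 5 t$)
$\left(P{\left(W \right)} + \left(160 - 43\right)\right) + 75 = \left(\left(-25 + 5 \cdot 3\right) + \left(160 - 43\right)\right) + 75 = \left(\left(-25 + 15\right) + \left(160 - 43\right)\right) + 75 = \left(-10 + 117\right) + 75 = 107 + 75 = 182$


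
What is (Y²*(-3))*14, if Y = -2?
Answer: -168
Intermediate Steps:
(Y²*(-3))*14 = ((-2)²*(-3))*14 = (4*(-3))*14 = -12*14 = -168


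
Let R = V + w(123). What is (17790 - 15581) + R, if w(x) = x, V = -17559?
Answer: -15227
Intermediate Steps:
R = -17436 (R = -17559 + 123 = -17436)
(17790 - 15581) + R = (17790 - 15581) - 17436 = 2209 - 17436 = -15227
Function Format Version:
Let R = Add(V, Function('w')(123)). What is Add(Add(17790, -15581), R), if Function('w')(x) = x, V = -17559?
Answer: -15227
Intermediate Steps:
R = -17436 (R = Add(-17559, 123) = -17436)
Add(Add(17790, -15581), R) = Add(Add(17790, -15581), -17436) = Add(2209, -17436) = -15227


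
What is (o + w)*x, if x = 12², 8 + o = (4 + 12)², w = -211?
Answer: 5328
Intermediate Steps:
o = 248 (o = -8 + (4 + 12)² = -8 + 16² = -8 + 256 = 248)
x = 144
(o + w)*x = (248 - 211)*144 = 37*144 = 5328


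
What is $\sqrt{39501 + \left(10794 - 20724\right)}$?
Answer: $\sqrt{29571} \approx 171.96$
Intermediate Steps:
$\sqrt{39501 + \left(10794 - 20724\right)} = \sqrt{39501 - 9930} = \sqrt{29571}$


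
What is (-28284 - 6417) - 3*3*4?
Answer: -34737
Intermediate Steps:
(-28284 - 6417) - 3*3*4 = -34701 - 9*4 = -34701 - 36 = -34737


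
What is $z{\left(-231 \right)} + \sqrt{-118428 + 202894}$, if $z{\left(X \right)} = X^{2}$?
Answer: $53361 + \sqrt{84466} \approx 53652.0$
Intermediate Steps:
$z{\left(-231 \right)} + \sqrt{-118428 + 202894} = \left(-231\right)^{2} + \sqrt{-118428 + 202894} = 53361 + \sqrt{84466}$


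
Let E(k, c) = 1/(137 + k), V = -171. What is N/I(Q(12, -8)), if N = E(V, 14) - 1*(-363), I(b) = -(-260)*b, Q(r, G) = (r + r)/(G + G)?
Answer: -12341/13260 ≈ -0.93069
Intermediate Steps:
Q(r, G) = r/G (Q(r, G) = (2*r)/((2*G)) = (2*r)*(1/(2*G)) = r/G)
I(b) = 260*b
N = 12341/34 (N = 1/(137 - 171) - 1*(-363) = 1/(-34) + 363 = -1/34 + 363 = 12341/34 ≈ 362.97)
N/I(Q(12, -8)) = 12341/(34*((260*(12/(-8))))) = 12341/(34*((260*(12*(-⅛))))) = 12341/(34*((260*(-3/2)))) = (12341/34)/(-390) = (12341/34)*(-1/390) = -12341/13260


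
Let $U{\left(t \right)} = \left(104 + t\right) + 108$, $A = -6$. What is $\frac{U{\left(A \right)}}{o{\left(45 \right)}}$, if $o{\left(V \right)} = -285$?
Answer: $- \frac{206}{285} \approx -0.72281$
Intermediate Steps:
$U{\left(t \right)} = 212 + t$
$\frac{U{\left(A \right)}}{o{\left(45 \right)}} = \frac{212 - 6}{-285} = 206 \left(- \frac{1}{285}\right) = - \frac{206}{285}$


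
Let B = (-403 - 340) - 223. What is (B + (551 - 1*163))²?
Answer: 334084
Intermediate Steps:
B = -966 (B = -743 - 223 = -966)
(B + (551 - 1*163))² = (-966 + (551 - 1*163))² = (-966 + (551 - 163))² = (-966 + 388)² = (-578)² = 334084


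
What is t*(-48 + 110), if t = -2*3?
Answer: -372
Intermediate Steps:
t = -6
t*(-48 + 110) = -6*(-48 + 110) = -6*62 = -372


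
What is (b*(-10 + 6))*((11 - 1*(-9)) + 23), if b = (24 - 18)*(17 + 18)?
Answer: -36120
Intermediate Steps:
b = 210 (b = 6*35 = 210)
(b*(-10 + 6))*((11 - 1*(-9)) + 23) = (210*(-10 + 6))*((11 - 1*(-9)) + 23) = (210*(-4))*((11 + 9) + 23) = -840*(20 + 23) = -840*43 = -36120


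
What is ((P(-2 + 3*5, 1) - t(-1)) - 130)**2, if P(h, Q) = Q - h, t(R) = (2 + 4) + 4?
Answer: 23104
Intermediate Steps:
t(R) = 10 (t(R) = 6 + 4 = 10)
((P(-2 + 3*5, 1) - t(-1)) - 130)**2 = (((1 - (-2 + 3*5)) - 1*10) - 130)**2 = (((1 - (-2 + 15)) - 10) - 130)**2 = (((1 - 1*13) - 10) - 130)**2 = (((1 - 13) - 10) - 130)**2 = ((-12 - 10) - 130)**2 = (-22 - 130)**2 = (-152)**2 = 23104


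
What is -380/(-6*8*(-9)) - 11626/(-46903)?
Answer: -3200177/5065524 ≈ -0.63176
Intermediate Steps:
-380/(-6*8*(-9)) - 11626/(-46903) = -380/((-48*(-9))) - 11626*(-1/46903) = -380/432 + 11626/46903 = -380*1/432 + 11626/46903 = -95/108 + 11626/46903 = -3200177/5065524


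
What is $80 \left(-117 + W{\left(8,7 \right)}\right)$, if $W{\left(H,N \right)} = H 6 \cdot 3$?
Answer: $2160$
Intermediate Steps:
$W{\left(H,N \right)} = 18 H$ ($W{\left(H,N \right)} = 6 H 3 = 18 H$)
$80 \left(-117 + W{\left(8,7 \right)}\right) = 80 \left(-117 + 18 \cdot 8\right) = 80 \left(-117 + 144\right) = 80 \cdot 27 = 2160$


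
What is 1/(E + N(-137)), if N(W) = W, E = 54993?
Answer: 1/54856 ≈ 1.8230e-5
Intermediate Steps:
1/(E + N(-137)) = 1/(54993 - 137) = 1/54856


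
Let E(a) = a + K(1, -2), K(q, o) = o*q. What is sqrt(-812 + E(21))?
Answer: I*sqrt(793) ≈ 28.16*I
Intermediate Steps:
E(a) = -2 + a (E(a) = a - 2*1 = a - 2 = -2 + a)
sqrt(-812 + E(21)) = sqrt(-812 + (-2 + 21)) = sqrt(-812 + 19) = sqrt(-793) = I*sqrt(793)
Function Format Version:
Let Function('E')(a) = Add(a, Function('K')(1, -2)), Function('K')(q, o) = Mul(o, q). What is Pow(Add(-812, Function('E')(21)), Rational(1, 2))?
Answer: Mul(I, Pow(793, Rational(1, 2))) ≈ Mul(28.160, I)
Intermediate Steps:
Function('E')(a) = Add(-2, a) (Function('E')(a) = Add(a, Mul(-2, 1)) = Add(a, -2) = Add(-2, a))
Pow(Add(-812, Function('E')(21)), Rational(1, 2)) = Pow(Add(-812, Add(-2, 21)), Rational(1, 2)) = Pow(Add(-812, 19), Rational(1, 2)) = Pow(-793, Rational(1, 2)) = Mul(I, Pow(793, Rational(1, 2)))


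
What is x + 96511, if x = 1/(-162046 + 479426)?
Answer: 30630661181/317380 ≈ 96511.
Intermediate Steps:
x = 1/317380 ≈ 3.1508e-6
x + 96511 = 1/317380 + 96511 = 30630661181/317380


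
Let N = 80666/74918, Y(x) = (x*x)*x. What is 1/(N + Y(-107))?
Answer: -37459/45888845404 ≈ -8.1630e-7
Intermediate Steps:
Y(x) = x³ (Y(x) = x²*x = x³)
N = 40333/37459 (N = 80666*(1/74918) = 40333/37459 ≈ 1.0767)
1/(N + Y(-107)) = 1/(40333/37459 + (-107)³) = 1/(40333/37459 - 1225043) = 1/(-45888845404/37459) = -37459/45888845404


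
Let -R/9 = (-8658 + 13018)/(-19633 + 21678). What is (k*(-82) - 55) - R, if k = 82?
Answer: -2764763/409 ≈ -6759.8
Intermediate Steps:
R = -7848/409 (R = -9*(-8658 + 13018)/(-19633 + 21678) = -39240/2045 = -9*872/409 = -7848/409 ≈ -19.188)
(k*(-82) - 55) - R = (82*(-82) - 55) - 1*(-7848/409) = (-6724 - 55) + 7848/409 = -6779 + 7848/409 = -2764763/409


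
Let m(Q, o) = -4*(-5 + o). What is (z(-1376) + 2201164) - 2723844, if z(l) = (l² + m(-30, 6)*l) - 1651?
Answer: 1374549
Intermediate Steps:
m(Q, o) = 20 - 4*o
z(l) = -1651 + l² - 4*l (z(l) = (l² + (20 - 4*6)*l) - 1651 = (l² + (20 - 24)*l) - 1651 = (l² - 4*l) - 1651 = -1651 + l² - 4*l)
(z(-1376) + 2201164) - 2723844 = ((-1651 + (-1376)² - 4*(-1376)) + 2201164) - 2723844 = ((-1651 + 1893376 + 5504) + 2201164) - 2723844 = (1897229 + 2201164) - 2723844 = 4098393 - 2723844 = 1374549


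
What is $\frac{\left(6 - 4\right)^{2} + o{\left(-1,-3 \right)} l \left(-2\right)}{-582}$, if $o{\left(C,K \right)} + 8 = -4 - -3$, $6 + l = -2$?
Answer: $\frac{70}{291} \approx 0.24055$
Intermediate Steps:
$l = -8$ ($l = -6 - 2 = -8$)
$o{\left(C,K \right)} = -9$ ($o{\left(C,K \right)} = -8 - 1 = -9$)
$\frac{\left(6 - 4\right)^{2} + o{\left(-1,-3 \right)} l \left(-2\right)}{-582} = \frac{\left(6 - 4\right)^{2} - 9 \left(\left(-8\right) \left(-2\right)\right)}{-582} = \left(2^{2} - 144\right) \left(- \frac{1}{582}\right) = \left(4 - 144\right) \left(- \frac{1}{582}\right) = \left(-140\right) \left(- \frac{1}{582}\right) = \frac{70}{291}$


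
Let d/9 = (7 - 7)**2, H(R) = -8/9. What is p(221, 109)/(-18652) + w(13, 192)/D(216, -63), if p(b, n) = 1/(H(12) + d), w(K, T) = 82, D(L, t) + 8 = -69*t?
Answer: 12274763/647448224 ≈ 0.018959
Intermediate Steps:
H(R) = -8/9 (H(R) = -8*1/9 = -8/9)
D(L, t) = -8 - 69*t
d = 0 (d = 9*(7 - 7)**2 = 9*0**2 = 9*0 = 0)
p(b, n) = -9/8 (p(b, n) = 1/(-8/9 + 0) = 1/(-8/9) = -9/8)
p(221, 109)/(-18652) + w(13, 192)/D(216, -63) = -9/8/(-18652) + 82/(-8 - 69*(-63)) = -9/8*(-1/18652) + 82/(-8 + 4347) = 9/149216 + 82/4339 = 12274763/647448224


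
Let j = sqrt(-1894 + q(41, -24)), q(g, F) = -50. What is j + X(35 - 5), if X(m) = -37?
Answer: -37 + 18*I*sqrt(6) ≈ -37.0 + 44.091*I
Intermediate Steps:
j = 18*I*sqrt(6) (j = sqrt(-1894 - 50) = sqrt(-1944) = 18*I*sqrt(6) ≈ 44.091*I)
j + X(35 - 5) = 18*I*sqrt(6) - 37 = -37 + 18*I*sqrt(6)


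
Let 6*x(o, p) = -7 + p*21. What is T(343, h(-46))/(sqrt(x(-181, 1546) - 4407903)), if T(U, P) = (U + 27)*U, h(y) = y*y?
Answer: -126910*I*sqrt(158489754)/26414959 ≈ -60.485*I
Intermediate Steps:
h(y) = y**2
x(o, p) = -7/6 + 7*p/2 (x(o, p) = (-7 + p*21)/6 = (-7 + 21*p)/6 = -7/6 + 7*p/2)
T(U, P) = U*(27 + U) (T(U, P) = (27 + U)*U = U*(27 + U))
T(343, h(-46))/(sqrt(x(-181, 1546) - 4407903)) = (343*(27 + 343))/(sqrt((-7/6 + (7/2)*1546) - 4407903)) = (343*370)/(sqrt((-7/6 + 5411) - 4407903)) = 126910/(sqrt(32459/6 - 4407903)) = 126910/(sqrt(-26414959/6)) = 126910/((I*sqrt(158489754)/6)) = 126910*(-I*sqrt(158489754)/26414959) = -126910*I*sqrt(158489754)/26414959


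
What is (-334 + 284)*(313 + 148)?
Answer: -23050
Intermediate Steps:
(-334 + 284)*(313 + 148) = -50*461 = -23050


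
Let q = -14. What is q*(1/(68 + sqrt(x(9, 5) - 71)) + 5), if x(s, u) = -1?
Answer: 7*(-30*sqrt(2) + 341*I)/(-34*I + 3*sqrt(2)) ≈ -70.203 + 0.025297*I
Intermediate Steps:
q*(1/(68 + sqrt(x(9, 5) - 71)) + 5) = -14*(1/(68 + sqrt(-1 - 71)) + 5) = -14*(1/(68 + sqrt(-72)) + 5) = -14*(1/(68 + 6*I*sqrt(2)) + 5) = -14*(5 + 1/(68 + 6*I*sqrt(2))) = -70 - 14/(68 + 6*I*sqrt(2))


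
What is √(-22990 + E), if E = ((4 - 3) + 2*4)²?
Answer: I*√22909 ≈ 151.36*I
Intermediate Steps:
E = 81 (E = (1 + 8)² = 9² = 81)
√(-22990 + E) = √(-22990 + 81) = √(-22909) = I*√22909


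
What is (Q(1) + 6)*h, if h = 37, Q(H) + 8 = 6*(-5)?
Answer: -1184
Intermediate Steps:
Q(H) = -38 (Q(H) = -8 + 6*(-5) = -8 - 30 = -38)
(Q(1) + 6)*h = (-38 + 6)*37 = -32*37 = -1184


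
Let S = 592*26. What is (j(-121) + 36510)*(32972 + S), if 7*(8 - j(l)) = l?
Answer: 12368947908/7 ≈ 1.7670e+9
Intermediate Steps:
j(l) = 8 - l/7
S = 15392
(j(-121) + 36510)*(32972 + S) = ((8 - ⅐*(-121)) + 36510)*(32972 + 15392) = ((8 + 121/7) + 36510)*48364 = (177/7 + 36510)*48364 = (255747/7)*48364 = 12368947908/7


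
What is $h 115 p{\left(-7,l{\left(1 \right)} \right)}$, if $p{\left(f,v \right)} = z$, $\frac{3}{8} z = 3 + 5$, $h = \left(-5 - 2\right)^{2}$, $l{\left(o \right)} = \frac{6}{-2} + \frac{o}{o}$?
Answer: $\frac{360640}{3} \approx 1.2021 \cdot 10^{5}$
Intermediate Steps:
$l{\left(o \right)} = -2$ ($l{\left(o \right)} = 6 \left(- \frac{1}{2}\right) + 1 = -3 + 1 = -2$)
$h = 49$ ($h = \left(-7\right)^{2} = 49$)
$z = \frac{64}{3}$ ($z = \frac{8 \left(3 + 5\right)}{3} = \frac{8}{3} \cdot 8 = \frac{64}{3} \approx 21.333$)
$p{\left(f,v \right)} = \frac{64}{3}$
$h 115 p{\left(-7,l{\left(1 \right)} \right)} = 49 \cdot 115 \cdot \frac{64}{3} = 5635 \cdot \frac{64}{3} = \frac{360640}{3}$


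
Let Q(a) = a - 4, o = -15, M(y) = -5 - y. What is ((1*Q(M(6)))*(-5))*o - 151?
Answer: -1276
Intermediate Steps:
Q(a) = -4 + a
((1*Q(M(6)))*(-5))*o - 151 = ((1*(-4 + (-5 - 1*6)))*(-5))*(-15) - 151 = ((1*(-4 + (-5 - 6)))*(-5))*(-15) - 151 = ((1*(-4 - 11))*(-5))*(-15) - 151 = ((1*(-15))*(-5))*(-15) - 151 = -15*(-5)*(-15) - 151 = 75*(-15) - 151 = -1125 - 151 = -1276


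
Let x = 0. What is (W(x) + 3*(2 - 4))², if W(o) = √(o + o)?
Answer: 36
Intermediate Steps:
W(o) = √2*√o (W(o) = √(2*o) = √2*√o)
(W(x) + 3*(2 - 4))² = (√2*√0 + 3*(2 - 4))² = (√2*0 + 3*(-2))² = (0 - 6)² = (-6)² = 36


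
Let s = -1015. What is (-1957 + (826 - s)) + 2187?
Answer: 2071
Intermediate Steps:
(-1957 + (826 - s)) + 2187 = (-1957 + (826 - 1*(-1015))) + 2187 = (-1957 + (826 + 1015)) + 2187 = (-1957 + 1841) + 2187 = -116 + 2187 = 2071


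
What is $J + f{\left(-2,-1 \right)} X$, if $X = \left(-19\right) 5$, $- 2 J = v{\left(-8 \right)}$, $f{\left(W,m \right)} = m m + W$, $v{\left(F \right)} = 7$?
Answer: $\frac{183}{2} \approx 91.5$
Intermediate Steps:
$f{\left(W,m \right)} = W + m^{2}$ ($f{\left(W,m \right)} = m^{2} + W = W + m^{2}$)
$J = - \frac{7}{2}$ ($J = \left(- \frac{1}{2}\right) 7 = - \frac{7}{2} \approx -3.5$)
$X = -95$
$J + f{\left(-2,-1 \right)} X = - \frac{7}{2} + \left(-2 + \left(-1\right)^{2}\right) \left(-95\right) = - \frac{7}{2} + \left(-2 + 1\right) \left(-95\right) = - \frac{7}{2} - -95 = - \frac{7}{2} + 95 = \frac{183}{2}$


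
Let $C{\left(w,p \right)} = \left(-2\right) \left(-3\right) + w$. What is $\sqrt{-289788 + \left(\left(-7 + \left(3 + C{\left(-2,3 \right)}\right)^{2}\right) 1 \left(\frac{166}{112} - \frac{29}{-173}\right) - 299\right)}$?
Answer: $\frac{i \sqrt{34719760115}}{346} \approx 538.53 i$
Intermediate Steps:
$C{\left(w,p \right)} = 6 + w$
$\sqrt{-289788 + \left(\left(-7 + \left(3 + C{\left(-2,3 \right)}\right)^{2}\right) 1 \left(\frac{166}{112} - \frac{29}{-173}\right) - 299\right)} = \sqrt{-289788 - \left(299 - \left(-7 + \left(3 + \left(6 - 2\right)\right)^{2}\right) 1 \left(\frac{166}{112} - \frac{29}{-173}\right)\right)} = \sqrt{-289788 - \left(299 - \left(-7 + \left(3 + 4\right)^{2}\right) 1 \left(166 \cdot \frac{1}{112} - - \frac{29}{173}\right)\right)} = \sqrt{-289788 - \left(299 - \left(-7 + 7^{2}\right) 1 \left(\frac{83}{56} + \frac{29}{173}\right)\right)} = \sqrt{-289788 - \left(299 - \left(-7 + 49\right) 1 \cdot \frac{15983}{9688}\right)} = \sqrt{-289788 - \left(299 - 42 \cdot 1 \cdot \frac{15983}{9688}\right)} = \sqrt{-289788 + \left(42 \cdot \frac{15983}{9688} - 299\right)} = \sqrt{-289788 + \left(\frac{47949}{692} - 299\right)} = \sqrt{-289788 - \frac{158959}{692}} = \sqrt{- \frac{200692255}{692}} = \frac{i \sqrt{34719760115}}{346}$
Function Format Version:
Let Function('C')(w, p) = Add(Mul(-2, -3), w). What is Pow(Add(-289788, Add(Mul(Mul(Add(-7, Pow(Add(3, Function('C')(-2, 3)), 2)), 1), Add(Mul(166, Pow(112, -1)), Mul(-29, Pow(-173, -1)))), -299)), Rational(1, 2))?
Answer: Mul(Rational(1, 346), I, Pow(34719760115, Rational(1, 2))) ≈ Mul(538.53, I)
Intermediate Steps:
Function('C')(w, p) = Add(6, w)
Pow(Add(-289788, Add(Mul(Mul(Add(-7, Pow(Add(3, Function('C')(-2, 3)), 2)), 1), Add(Mul(166, Pow(112, -1)), Mul(-29, Pow(-173, -1)))), -299)), Rational(1, 2)) = Pow(Add(-289788, Add(Mul(Mul(Add(-7, Pow(Add(3, Add(6, -2)), 2)), 1), Add(Mul(166, Pow(112, -1)), Mul(-29, Pow(-173, -1)))), -299)), Rational(1, 2)) = Pow(Add(-289788, Add(Mul(Mul(Add(-7, Pow(Add(3, 4), 2)), 1), Add(Mul(166, Rational(1, 112)), Mul(-29, Rational(-1, 173)))), -299)), Rational(1, 2)) = Pow(Add(-289788, Add(Mul(Mul(Add(-7, Pow(7, 2)), 1), Add(Rational(83, 56), Rational(29, 173))), -299)), Rational(1, 2)) = Pow(Add(-289788, Add(Mul(Mul(Add(-7, 49), 1), Rational(15983, 9688)), -299)), Rational(1, 2)) = Pow(Add(-289788, Add(Mul(Mul(42, 1), Rational(15983, 9688)), -299)), Rational(1, 2)) = Pow(Add(-289788, Add(Mul(42, Rational(15983, 9688)), -299)), Rational(1, 2)) = Pow(Add(-289788, Add(Rational(47949, 692), -299)), Rational(1, 2)) = Pow(Add(-289788, Rational(-158959, 692)), Rational(1, 2)) = Pow(Rational(-200692255, 692), Rational(1, 2)) = Mul(Rational(1, 346), I, Pow(34719760115, Rational(1, 2)))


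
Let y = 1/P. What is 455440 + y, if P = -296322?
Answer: 134956891679/296322 ≈ 4.5544e+5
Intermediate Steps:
y = -1/296322 (y = 1/(-296322) = -1/296322 ≈ -3.3747e-6)
455440 + y = 455440 - 1/296322 = 134956891679/296322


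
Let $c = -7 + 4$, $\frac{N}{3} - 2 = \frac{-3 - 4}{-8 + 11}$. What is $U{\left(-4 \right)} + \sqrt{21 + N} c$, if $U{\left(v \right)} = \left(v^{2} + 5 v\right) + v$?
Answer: $-8 - 6 \sqrt{5} \approx -21.416$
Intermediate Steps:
$N = -1$ ($N = 6 + 3 \frac{-3 - 4}{-8 + 11} = 6 + 3 \left(- \frac{7}{3}\right) = 6 - 7 = -1$)
$c = -3$
$U{\left(v \right)} = v^{2} + 6 v$
$U{\left(-4 \right)} + \sqrt{21 + N} c = - 4 \left(6 - 4\right) + \sqrt{21 - 1} \left(-3\right) = \left(-4\right) 2 + \sqrt{20} \left(-3\right) = -8 + 2 \sqrt{5} \left(-3\right) = -8 - 6 \sqrt{5}$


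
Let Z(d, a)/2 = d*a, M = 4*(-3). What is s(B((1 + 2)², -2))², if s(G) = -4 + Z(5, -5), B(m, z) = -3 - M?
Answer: 2916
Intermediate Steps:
M = -12
Z(d, a) = 2*a*d (Z(d, a) = 2*(d*a) = 2*(a*d) = 2*a*d)
B(m, z) = 9 (B(m, z) = -3 - 1*(-12) = -3 + 12 = 9)
s(G) = -54 (s(G) = -4 + 2*(-5)*5 = -4 - 50 = -54)
s(B((1 + 2)², -2))² = (-54)² = 2916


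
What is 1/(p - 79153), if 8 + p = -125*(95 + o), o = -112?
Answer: -1/77036 ≈ -1.2981e-5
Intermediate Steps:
p = 2117 (p = -8 - 125*(95 - 112) = -8 - 125*(-17) = -8 + 2125 = 2117)
1/(p - 79153) = 1/(2117 - 79153) = 1/(-77036) = -1/77036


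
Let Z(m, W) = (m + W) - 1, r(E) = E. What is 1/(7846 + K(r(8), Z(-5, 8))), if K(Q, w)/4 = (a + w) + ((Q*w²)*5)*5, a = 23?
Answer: 1/11146 ≈ 8.9718e-5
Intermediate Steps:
Z(m, W) = -1 + W + m (Z(m, W) = (W + m) - 1 = -1 + W + m)
K(Q, w) = 92 + 4*w + 100*Q*w² (K(Q, w) = 4*((23 + w) + ((Q*w²)*5)*5) = 4*((23 + w) + (5*Q*w²)*5) = 4*((23 + w) + 25*Q*w²) = 4*(23 + w + 25*Q*w²) = 92 + 4*w + 100*Q*w²)
1/(7846 + K(r(8), Z(-5, 8))) = 1/(7846 + (92 + 4*(-1 + 8 - 5) + 100*8*(-1 + 8 - 5)²)) = 1/(7846 + (92 + 4*2 + 100*8*2²)) = 1/(7846 + (92 + 8 + 100*8*4)) = 1/(7846 + (92 + 8 + 3200)) = 1/(7846 + 3300) = 1/11146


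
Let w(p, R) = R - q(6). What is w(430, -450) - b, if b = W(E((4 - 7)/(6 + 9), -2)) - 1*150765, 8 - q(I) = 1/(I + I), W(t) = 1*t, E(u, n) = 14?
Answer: 1803517/12 ≈ 1.5029e+5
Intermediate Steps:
W(t) = t
q(I) = 8 - 1/(2*I) (q(I) = 8 - 1/(I + I) = 8 - 1/(2*I))
w(p, R) = -95/12 + R (w(p, R) = R - (8 - ½/6) = R - (8 - ½*⅙) = R - (8 - 1/12) = R - 1*95/12 = R - 95/12 = -95/12 + R)
b = -150751 (b = 14 - 1*150765 = 14 - 150765 = -150751)
w(430, -450) - b = (-95/12 - 450) - 1*(-150751) = -5495/12 + 150751 = 1803517/12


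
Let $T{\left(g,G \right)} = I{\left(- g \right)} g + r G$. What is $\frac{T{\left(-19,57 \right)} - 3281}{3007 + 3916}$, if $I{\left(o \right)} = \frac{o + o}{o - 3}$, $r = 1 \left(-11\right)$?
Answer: $- \frac{1375}{2408} \approx -0.57101$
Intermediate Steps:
$r = -11$
$I{\left(o \right)} = \frac{2 o}{-3 + o}$
$T{\left(g,G \right)} = - 11 G - \frac{2 g^{2}}{-3 - g}$ ($T{\left(g,G \right)} = \frac{2 \left(- g\right)}{-3 - g} g - 11 G = - \frac{2 g}{-3 - g} g - 11 G = - \frac{2 g^{2}}{-3 - g} - 11 G = - 11 G - \frac{2 g^{2}}{-3 - g}$)
$\frac{T{\left(-19,57 \right)} - 3281}{3007 + 3916} = \frac{\frac{2 \left(-19\right)^{2} - 627 \left(3 - 19\right)}{3 - 19} - 3281}{3007 + 3916} = \frac{\frac{2 \cdot 361 - 627 \left(-16\right)}{-16} - 3281}{6923} = \left(- \frac{722 + 10032}{16} - 3281\right) \frac{1}{6923} = \left(\left(- \frac{1}{16}\right) 10754 - 3281\right) \frac{1}{6923} = \left(- \frac{5377}{8} - 3281\right) \frac{1}{6923} = \left(- \frac{31625}{8}\right) \frac{1}{6923} = - \frac{1375}{2408}$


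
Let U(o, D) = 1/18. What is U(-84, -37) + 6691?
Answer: 120439/18 ≈ 6691.1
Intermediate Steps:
U(o, D) = 1/18
U(-84, -37) + 6691 = 1/18 + 6691 = 120439/18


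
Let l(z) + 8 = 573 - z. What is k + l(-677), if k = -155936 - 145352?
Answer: -300046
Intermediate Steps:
l(z) = 565 - z (l(z) = -8 + (573 - z) = 565 - z)
k = -301288
k + l(-677) = -301288 + (565 - 1*(-677)) = -301288 + (565 + 677) = -301288 + 1242 = -300046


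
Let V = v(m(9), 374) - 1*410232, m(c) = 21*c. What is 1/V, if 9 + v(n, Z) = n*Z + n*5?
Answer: -1/338610 ≈ -2.9532e-6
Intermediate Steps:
v(n, Z) = -9 + 5*n + Z*n (v(n, Z) = -9 + (n*Z + n*5) = -9 + (Z*n + 5*n) = -9 + (5*n + Z*n) = -9 + 5*n + Z*n)
V = -338610 (V = (-9 + 5*(21*9) + 374*(21*9)) - 1*410232 = (-9 + 5*189 + 374*189) - 410232 = (-9 + 945 + 70686) - 410232 = 71622 - 410232 = -338610)
1/V = 1/(-338610) = -1/338610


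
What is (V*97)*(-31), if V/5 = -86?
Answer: 1293010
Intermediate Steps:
V = -430 (V = 5*(-86) = -430)
(V*97)*(-31) = -430*97*(-31) = -41710*(-31) = 1293010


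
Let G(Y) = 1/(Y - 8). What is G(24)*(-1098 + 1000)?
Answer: -49/8 ≈ -6.1250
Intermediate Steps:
G(Y) = 1/(-8 + Y)
G(24)*(-1098 + 1000) = (-1098 + 1000)/(-8 + 24) = -98/16 = (1/16)*(-98) = -49/8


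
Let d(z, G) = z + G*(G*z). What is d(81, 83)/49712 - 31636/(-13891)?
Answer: 358658347/26559592 ≈ 13.504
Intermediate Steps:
d(z, G) = z + z*G**2
d(81, 83)/49712 - 31636/(-13891) = (81*(1 + 83**2))/49712 - 31636/(-13891) = (81*(1 + 6889))*(1/49712) - 31636*(-1/13891) = (81*6890)*(1/49712) + 31636/13891 = 558090*(1/49712) + 31636/13891 = 21465/1912 + 31636/13891 = 358658347/26559592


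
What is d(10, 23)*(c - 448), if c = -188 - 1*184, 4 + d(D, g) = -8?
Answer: 9840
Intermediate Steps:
d(D, g) = -12 (d(D, g) = -4 - 8 = -12)
c = -372 (c = -188 - 184 = -372)
d(10, 23)*(c - 448) = -12*(-372 - 448) = -12*(-820) = 9840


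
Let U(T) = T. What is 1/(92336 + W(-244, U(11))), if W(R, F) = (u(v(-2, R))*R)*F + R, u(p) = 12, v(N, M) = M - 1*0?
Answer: 1/59884 ≈ 1.6699e-5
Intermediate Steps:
v(N, M) = M (v(N, M) = M + 0 = M)
W(R, F) = R + 12*F*R (W(R, F) = (12*R)*F + R = 12*F*R + R = R + 12*F*R)
1/(92336 + W(-244, U(11))) = 1/(92336 - 244*(1 + 12*11)) = 1/(92336 - 244*(1 + 132)) = 1/(92336 - 244*133) = 1/(92336 - 32452) = 1/59884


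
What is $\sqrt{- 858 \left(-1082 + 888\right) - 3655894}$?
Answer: $i \sqrt{3489442} \approx 1868.0 i$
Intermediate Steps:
$\sqrt{- 858 \left(-1082 + 888\right) - 3655894} = \sqrt{\left(-858\right) \left(-194\right) - 3655894} = \sqrt{166452 - 3655894} = \sqrt{-3489442} = i \sqrt{3489442}$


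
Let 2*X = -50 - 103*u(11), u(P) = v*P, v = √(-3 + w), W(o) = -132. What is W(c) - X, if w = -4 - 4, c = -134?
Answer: -107 + 1133*I*√11/2 ≈ -107.0 + 1878.9*I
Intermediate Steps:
w = -8
v = I*√11 (v = √(-3 - 8) = √(-11) = I*√11 ≈ 3.3166*I)
u(P) = I*P*√11 (u(P) = (I*√11)*P = I*P*√11)
X = -25 - 1133*I*√11/2 (X = (-50 - 103*I*11*√11)/2 = (-50 - 1133*I*√11)/2 = -25 - 1133*I*√11/2 ≈ -25.0 - 1878.9*I)
W(c) - X = -132 - (-25 - 1133*I*√11/2) = -132 + (25 + 1133*I*√11/2) = -107 + 1133*I*√11/2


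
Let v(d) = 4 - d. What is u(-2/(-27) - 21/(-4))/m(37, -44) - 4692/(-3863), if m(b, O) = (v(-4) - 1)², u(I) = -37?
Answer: 86977/189287 ≈ 0.45950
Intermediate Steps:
m(b, O) = 49 (m(b, O) = ((4 - 1*(-4)) - 1)² = ((4 + 4) - 1)² = (8 - 1)² = 7² = 49)
u(-2/(-27) - 21/(-4))/m(37, -44) - 4692/(-3863) = -37/49 - 4692/(-3863) = -37*1/49 - 4692*(-1/3863) = -37/49 + 4692/3863 = 86977/189287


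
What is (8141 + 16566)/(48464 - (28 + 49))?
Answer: 24707/48387 ≈ 0.51061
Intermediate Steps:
(8141 + 16566)/(48464 - (28 + 49)) = 24707/(48464 - 1*77) = 24707/(48464 - 77) = 24707/48387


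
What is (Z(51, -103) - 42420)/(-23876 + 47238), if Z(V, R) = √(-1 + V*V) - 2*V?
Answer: -21261/11681 + 5*√26/11681 ≈ -1.8180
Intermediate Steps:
Z(V, R) = √(-1 + V²) - 2*V
(Z(51, -103) - 42420)/(-23876 + 47238) = ((√(-1 + 51²) - 2*51) - 42420)/(-23876 + 47238) = ((√(-1 + 2601) - 102) - 42420)/23362 = ((√2600 - 102) - 42420)*(1/23362) = ((10*√26 - 102) - 42420)*(1/23362) = ((-102 + 10*√26) - 42420)*(1/23362) = (-42522 + 10*√26)*(1/23362) = -21261/11681 + 5*√26/11681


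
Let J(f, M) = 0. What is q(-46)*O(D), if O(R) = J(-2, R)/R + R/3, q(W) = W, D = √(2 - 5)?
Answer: -46*I*√3/3 ≈ -26.558*I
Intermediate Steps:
D = I*√3 (D = √(-3) = I*√3 ≈ 1.732*I)
O(R) = R/3 (O(R) = 0/R + R/3 = 0 + R*(⅓) = 0 + R/3 = R/3)
q(-46)*O(D) = -46*I*√3/3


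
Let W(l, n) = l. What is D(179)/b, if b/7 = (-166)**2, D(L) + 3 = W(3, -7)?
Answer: 0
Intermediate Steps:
D(L) = 0 (D(L) = -3 + 3 = 0)
b = 192892 (b = 7*(-166)**2 = 7*27556 = 192892)
D(179)/b = 0/192892 = 0*(1/192892) = 0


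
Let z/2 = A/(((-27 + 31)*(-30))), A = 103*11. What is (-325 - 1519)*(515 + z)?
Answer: -13722587/15 ≈ -9.1484e+5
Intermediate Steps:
A = 1133
z = -1133/60 (z = 2*(1133/(((-27 + 31)*(-30)))) = 2*(1133/((4*(-30)))) = 2*(1133/(-120)) = 2*(1133*(-1/120)) = 2*(-1133/120) = -1133/60 ≈ -18.883)
(-325 - 1519)*(515 + z) = (-325 - 1519)*(515 - 1133/60) = -1844*29767/60 = -13722587/15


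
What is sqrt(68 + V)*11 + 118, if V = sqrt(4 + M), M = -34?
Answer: 118 + 11*sqrt(68 + I*sqrt(30)) ≈ 208.78 + 3.6502*I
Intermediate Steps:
V = I*sqrt(30) (V = sqrt(4 - 34) = sqrt(-30) = I*sqrt(30) ≈ 5.4772*I)
sqrt(68 + V)*11 + 118 = sqrt(68 + I*sqrt(30))*11 + 118 = 11*sqrt(68 + I*sqrt(30)) + 118 = 118 + 11*sqrt(68 + I*sqrt(30))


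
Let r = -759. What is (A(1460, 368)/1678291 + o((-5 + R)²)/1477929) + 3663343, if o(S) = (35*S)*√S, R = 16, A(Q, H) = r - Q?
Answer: 534502206656859533/145905584667 ≈ 3.6633e+6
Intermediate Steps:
A(Q, H) = -759 - Q
o(S) = 35*S^(3/2)
(A(1460, 368)/1678291 + o((-5 + R)²)/1477929) + 3663343 = ((-759 - 1*1460)/1678291 + (35*((-5 + 16)²)^(3/2))/1477929) + 3663343 = ((-759 - 1460)*(1/1678291) + (35*(11²)^(3/2))*(1/1477929)) + 3663343 = (-2219*1/1678291 + (35*121^(3/2))*(1/1477929)) + 3663343 = (-2219/1678291 + (35*1331)*(1/1477929)) + 3663343 = (-2219/1678291 + 46585*(1/1477929)) + 3663343 = (-2219/1678291 + 46585/1477929) + 3663343 = 4406097752/145905584667 + 3663343 = 534502206656859533/145905584667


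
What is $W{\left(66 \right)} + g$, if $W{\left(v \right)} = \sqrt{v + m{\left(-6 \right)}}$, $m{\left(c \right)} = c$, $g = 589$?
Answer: $589 + 2 \sqrt{15} \approx 596.75$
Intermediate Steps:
$W{\left(v \right)} = \sqrt{-6 + v}$ ($W{\left(v \right)} = \sqrt{v - 6} = \sqrt{-6 + v}$)
$W{\left(66 \right)} + g = \sqrt{-6 + 66} + 589 = \sqrt{60} + 589 = 2 \sqrt{15} + 589 = 589 + 2 \sqrt{15}$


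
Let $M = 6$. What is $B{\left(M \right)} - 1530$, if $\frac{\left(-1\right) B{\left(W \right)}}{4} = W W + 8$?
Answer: $-1706$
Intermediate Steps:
$B{\left(W \right)} = -32 - 4 W^{2}$ ($B{\left(W \right)} = - 4 \left(W W + 8\right) = - 4 \left(W^{2} + 8\right) = - 4 \left(8 + W^{2}\right) = -32 - 4 W^{2}$)
$B{\left(M \right)} - 1530 = \left(-32 - 4 \cdot 6^{2}\right) - 1530 = \left(-32 - 144\right) - 1530 = -176 - 1530 = -1706$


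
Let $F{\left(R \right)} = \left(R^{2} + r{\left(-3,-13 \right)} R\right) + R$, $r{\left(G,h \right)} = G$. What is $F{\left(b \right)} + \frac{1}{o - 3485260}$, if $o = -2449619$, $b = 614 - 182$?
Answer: $\frac{1102463123039}{5934879} \approx 1.8576 \cdot 10^{5}$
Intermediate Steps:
$b = 432$ ($b = 614 - 182 = 432$)
$F{\left(R \right)} = R^{2} - 2 R$ ($F{\left(R \right)} = \left(R^{2} - 3 R\right) + R = R^{2} - 2 R$)
$F{\left(b \right)} + \frac{1}{o - 3485260} = 432 \left(-2 + 432\right) + \frac{1}{-2449619 - 3485260} = 432 \cdot 430 + \frac{1}{-5934879} = 185760 - \frac{1}{5934879} = \frac{1102463123039}{5934879}$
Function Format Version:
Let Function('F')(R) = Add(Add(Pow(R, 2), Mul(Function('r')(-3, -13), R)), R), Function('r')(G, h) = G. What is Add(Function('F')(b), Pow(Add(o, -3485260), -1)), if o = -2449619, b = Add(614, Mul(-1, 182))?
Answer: Rational(1102463123039, 5934879) ≈ 1.8576e+5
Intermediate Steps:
b = 432 (b = Add(614, -182) = 432)
Function('F')(R) = Add(Pow(R, 2), Mul(-2, R)) (Function('F')(R) = Add(Add(Pow(R, 2), Mul(-3, R)), R) = Add(Pow(R, 2), Mul(-2, R)))
Add(Function('F')(b), Pow(Add(o, -3485260), -1)) = Add(Mul(432, Add(-2, 432)), Pow(Add(-2449619, -3485260), -1)) = Add(Mul(432, 430), Pow(-5934879, -1)) = Add(185760, Rational(-1, 5934879)) = Rational(1102463123039, 5934879)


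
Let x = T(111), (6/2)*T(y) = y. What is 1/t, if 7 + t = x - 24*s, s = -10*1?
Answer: 1/270 ≈ 0.0037037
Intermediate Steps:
T(y) = y/3
s = -10
x = 37 (x = (⅓)*111 = 37)
t = 270 (t = -7 + (37 - 24*(-10)) = -7 + (37 + 240) = -7 + 277 = 270)
1/t = 1/270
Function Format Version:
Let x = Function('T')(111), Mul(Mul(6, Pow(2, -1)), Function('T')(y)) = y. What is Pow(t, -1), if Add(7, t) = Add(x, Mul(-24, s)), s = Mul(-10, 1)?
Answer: Rational(1, 270) ≈ 0.0037037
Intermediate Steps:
Function('T')(y) = Mul(Rational(1, 3), y)
s = -10
x = 37 (x = Mul(Rational(1, 3), 111) = 37)
t = 270 (t = Add(-7, Add(37, Mul(-24, -10))) = Add(-7, Add(37, 240)) = Add(-7, 277) = 270)
Pow(t, -1) = Pow(270, -1) = Rational(1, 270)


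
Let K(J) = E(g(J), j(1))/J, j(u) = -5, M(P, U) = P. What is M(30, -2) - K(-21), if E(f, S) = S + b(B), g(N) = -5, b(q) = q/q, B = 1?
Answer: 626/21 ≈ 29.810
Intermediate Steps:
b(q) = 1
E(f, S) = 1 + S (E(f, S) = S + 1 = 1 + S)
K(J) = -4/J (K(J) = (1 - 5)/J = -4/J)
M(30, -2) - K(-21) = 30 - (-4)/(-21) = 30 - (-4)*(-1)/21 = 30 - 1*4/21 = 30 - 4/21 = 626/21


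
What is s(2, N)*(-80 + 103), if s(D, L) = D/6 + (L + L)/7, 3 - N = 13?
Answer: -1219/21 ≈ -58.048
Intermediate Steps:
N = -10 (N = 3 - 1*13 = 3 - 13 = -10)
s(D, L) = D/6 + 2*L/7 (s(D, L) = D*(⅙) + (2*L)*(⅐) = D/6 + 2*L/7)
s(2, N)*(-80 + 103) = ((⅙)*2 + (2/7)*(-10))*(-80 + 103) = (⅓ - 20/7)*23 = -53/21*23 = -1219/21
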